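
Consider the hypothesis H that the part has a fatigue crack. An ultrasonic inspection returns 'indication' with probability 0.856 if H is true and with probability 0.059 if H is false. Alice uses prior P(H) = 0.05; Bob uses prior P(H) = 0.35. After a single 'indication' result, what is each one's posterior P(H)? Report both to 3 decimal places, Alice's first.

P('+'|H) = 0.856, P('+'|¬H) = 0.059.
Alice: numerator 0.856·0.05 = 0.042800; evidence = 0.042800+0.059·0.95 = 0.098850; posterior = 0.433.
Bob: numerator 0.856·0.35 = 0.29960; evidence = 0.29960+0.059·0.65 = 0.33795; posterior = 0.887.

Alice: 0.433; Bob: 0.887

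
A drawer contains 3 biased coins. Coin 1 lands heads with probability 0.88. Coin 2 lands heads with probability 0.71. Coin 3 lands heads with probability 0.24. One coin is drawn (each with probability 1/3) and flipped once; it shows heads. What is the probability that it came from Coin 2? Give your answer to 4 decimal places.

P(heads|C1) = 0.88; P(heads|C2) = 0.71; P(heads|C3) = 0.24.
Prior × likelihood for each source: 0.333333·0.88=0.2933, 0.333333·0.71=0.2367, 0.333333·0.24=0.08000. Summing gives P(heads) = 0.61000.
P(Coin 2 | heads) = 0.2367 / 0.61000 = 0.3880.

Posterior probability ≈ 0.3880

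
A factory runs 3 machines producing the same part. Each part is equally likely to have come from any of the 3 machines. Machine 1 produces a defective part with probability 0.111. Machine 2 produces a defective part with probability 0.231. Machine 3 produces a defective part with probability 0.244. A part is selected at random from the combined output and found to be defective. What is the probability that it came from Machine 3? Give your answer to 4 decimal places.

Posterior probability ≈ 0.4164

Tabulate prior·likelihood by source: [1] prior 0.333333, lik 0.111, product 0.03700; [2] prior 0.333333, lik 0.231, product 0.07700; [3] prior 0.333333, lik 0.244, product 0.08133.
Normalizing constant = 0.19533; the posterior for Machine 3 is its product over the sum, 0.08133/0.19533 = 0.4164.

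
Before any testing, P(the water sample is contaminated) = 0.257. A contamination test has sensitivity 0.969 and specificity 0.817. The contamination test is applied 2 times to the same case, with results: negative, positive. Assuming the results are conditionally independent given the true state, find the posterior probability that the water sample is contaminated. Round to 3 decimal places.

Posterior P(H) ≈ 0.065

With H the event that the water sample is contaminated, the joint likelihood of the observed sequence is P(data|H) = 0.031·0.969 = 0.030039 and P(data|¬H) = 0.817·0.183 = 0.14951.
Bayes: P(H|data) = 0.257·0.030039 / (0.257·0.030039 + 0.743·0.14951) = 0.0077200/0.11881 = 0.0650.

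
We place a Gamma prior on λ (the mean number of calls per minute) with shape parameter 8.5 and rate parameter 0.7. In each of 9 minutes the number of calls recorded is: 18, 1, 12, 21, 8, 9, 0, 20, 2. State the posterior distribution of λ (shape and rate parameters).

Total count ∑xᵢ = 91 over n = 9 minutes.
Gamma is conjugate to the Poisson likelihood: posterior is Gamma(shape = 8.5+91 = 99.5, rate = 0.7+9 = 9.7).

Posterior: Gamma(shape=99.5, rate=9.7)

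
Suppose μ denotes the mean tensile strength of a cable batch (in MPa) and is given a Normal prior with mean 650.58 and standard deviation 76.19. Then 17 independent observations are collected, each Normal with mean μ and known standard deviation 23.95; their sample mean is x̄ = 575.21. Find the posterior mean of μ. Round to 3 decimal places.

Posterior mean ≈ 575.646

With known σ, the Normal prior is conjugate. Weight on the data is w = (n/σ²)/(n/σ² + 1/τ₀²) = 0.0296372/(0.0296372+0.00017227) = 0.99422.
Posterior mean = w·x̄ + (1−w)·μ₀ = 0.99422·575.21 + 0.0057790·650.58 = 575.646.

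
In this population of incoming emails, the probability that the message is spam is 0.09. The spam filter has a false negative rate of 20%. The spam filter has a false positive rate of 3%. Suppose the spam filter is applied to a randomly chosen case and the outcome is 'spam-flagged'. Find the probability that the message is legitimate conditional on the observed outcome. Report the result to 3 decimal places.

Write H for 'the message is spam'. Prior odds H:¬H = 0.09/0.91 = 0.098901. For the 'spam-flagged' outcome, the likelihood ratio is 0.8/0.03 = 26.667.
Posterior odds = 0.098901 × 26.667 = 2.6374, so P(H|E) = 2.6374/(1+2.6374) = 0.725. Then P(¬H|E) = 1 − 0.725 = 0.275.

P(¬H | E) ≈ 0.275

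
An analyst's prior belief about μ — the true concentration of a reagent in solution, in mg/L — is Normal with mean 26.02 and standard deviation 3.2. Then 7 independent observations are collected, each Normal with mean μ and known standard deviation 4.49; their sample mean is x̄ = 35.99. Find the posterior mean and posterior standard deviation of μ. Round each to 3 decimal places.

With known σ, the Normal prior is conjugate. Weight on the data is w = (n/σ²)/(n/σ² + 1/τ₀²) = 0.347220/(0.347220+0.0976562) = 0.78049.
Posterior mean = w·x̄ + (1−w)·μ₀ = 0.78049·35.99 + 0.21951·26.02 = 33.801. Posterior variance = 1/(0.347220+0.0976562) = 2.24781, so SD = 1.499.

Posterior mean ≈ 33.801; posterior SD ≈ 1.499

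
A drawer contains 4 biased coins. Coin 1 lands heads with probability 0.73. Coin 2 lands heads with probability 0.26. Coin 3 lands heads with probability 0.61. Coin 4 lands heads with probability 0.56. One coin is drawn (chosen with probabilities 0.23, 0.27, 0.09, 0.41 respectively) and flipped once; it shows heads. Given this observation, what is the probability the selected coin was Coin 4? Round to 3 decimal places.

Tabulate prior·likelihood by source: [1] prior 0.23, lik 0.73, product 0.1679; [2] prior 0.27, lik 0.26, product 0.07020; [3] prior 0.09, lik 0.61, product 0.05490; [4] prior 0.41, lik 0.56, product 0.2296.
Normalizing constant = 0.52260; the posterior for Coin 4 is its product over the sum, 0.2296/0.52260 = 0.439.

Posterior probability ≈ 0.439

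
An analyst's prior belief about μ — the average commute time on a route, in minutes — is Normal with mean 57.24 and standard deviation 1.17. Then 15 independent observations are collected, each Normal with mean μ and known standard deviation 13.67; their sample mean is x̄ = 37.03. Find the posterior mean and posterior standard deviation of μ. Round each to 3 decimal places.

With known σ, the Normal prior is conjugate. Weight on the data is w = (n/σ²)/(n/σ² + 1/τ₀²) = 0.0802702/(0.0802702+0.730514) = 0.099003.
Posterior mean = w·x̄ + (1−w)·μ₀ = 0.099003·37.03 + 0.90100·57.24 = 55.239. Posterior variance = 1/(0.0802702+0.730514) = 1.23337, so SD = 1.111.

Posterior mean ≈ 55.239; posterior SD ≈ 1.111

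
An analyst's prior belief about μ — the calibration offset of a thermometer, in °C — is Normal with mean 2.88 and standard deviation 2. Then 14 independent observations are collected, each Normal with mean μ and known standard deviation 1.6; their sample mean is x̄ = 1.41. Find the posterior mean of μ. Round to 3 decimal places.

Posterior mean ≈ 1.474

With known σ, the Normal prior is conjugate. Weight on the data is w = (n/σ²)/(n/σ² + 1/τ₀²) = 5.46875/(5.46875+0.250000) = 0.95628.
Posterior mean = w·x̄ + (1−w)·μ₀ = 0.95628·1.41 + 0.043716·2.88 = 1.474.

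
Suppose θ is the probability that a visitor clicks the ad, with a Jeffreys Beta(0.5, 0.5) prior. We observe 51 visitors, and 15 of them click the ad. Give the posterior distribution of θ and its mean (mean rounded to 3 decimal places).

The binomial likelihood is conjugate to the Beta prior: with 15 successes and 36 failures, the posterior is Beta(0.5+15, 0.5+36) = Beta(15.5, 36.5).
Posterior mean = α/(α+β) = 15.5/52 = 0.298.

Posterior: Beta(15.5, 36.5); mean ≈ 0.298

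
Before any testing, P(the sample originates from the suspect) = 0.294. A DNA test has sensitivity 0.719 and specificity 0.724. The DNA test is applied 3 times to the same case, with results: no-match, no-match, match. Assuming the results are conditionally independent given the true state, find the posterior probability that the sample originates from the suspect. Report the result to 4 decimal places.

Posterior P(H) ≈ 0.1405

Let H be the event that the sample originates from the suspect; start with P(H) = 0.294. P('match'|H) = 0.719, P('match'|¬H) = 0.276.
Update on result 1 ('no-match'): P(H) ← 0.281·0.2940 / (0.281·0.2940 + 0.724·0.7060) = 0.082614/0.59376 = 0.1391.
Update on result 2 ('no-match'): P(H) ← 0.281·0.1391 / (0.281·0.1391 + 0.724·0.8609) = 0.039098/0.66236 = 0.0590.
Update on result 3 ('match'): P(H) ← 0.719·0.0590 / (0.719·0.0590 + 0.276·0.9410) = 0.042441/0.30215 = 0.1405.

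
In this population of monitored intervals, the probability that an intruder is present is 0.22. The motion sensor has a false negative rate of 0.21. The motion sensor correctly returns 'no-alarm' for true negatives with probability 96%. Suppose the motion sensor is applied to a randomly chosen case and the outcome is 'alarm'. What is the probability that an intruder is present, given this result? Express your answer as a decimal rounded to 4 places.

P(H | E) ≈ 0.8478

Let H be the event that an intruder is present. P(H) = 0.22, so P(¬H) = 0.78. With E the 'alarm' result, P(E|H) = 0.79 and P(E|¬H) = 0.04.
P(E) = 0.79·0.22 + 0.04·0.78 = 0.17380 + 0.031200 = 0.20500.
By Bayes' theorem, P(H|E) = 0.17380 / 0.20500 = 0.8478.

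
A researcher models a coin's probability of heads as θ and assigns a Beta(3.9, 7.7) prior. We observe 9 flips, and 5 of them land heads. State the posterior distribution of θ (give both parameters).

The binomial likelihood is conjugate to the Beta prior: with 5 successes and 4 failures, the posterior is Beta(3.9+5, 7.7+4) = Beta(8.9, 11.7).

Posterior: Beta(8.9, 11.7)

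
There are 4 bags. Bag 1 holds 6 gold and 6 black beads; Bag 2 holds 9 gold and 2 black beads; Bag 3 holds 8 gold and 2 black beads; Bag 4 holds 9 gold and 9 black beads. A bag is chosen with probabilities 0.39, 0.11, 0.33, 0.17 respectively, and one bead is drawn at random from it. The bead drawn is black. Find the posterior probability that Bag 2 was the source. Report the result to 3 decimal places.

P(black|Bag 1) = 0.5; P(black|Bag 2) = 0.1818; P(black|Bag 3) = 0.2; P(black|Bag 4) = 0.5.
Prior × likelihood for each source: 0.39·0.5=0.1950, 0.11·0.1818=0.02000, 0.33·0.2=0.06600, 0.17·0.5=0.08500. Summing gives P(black) = 0.36600.
P(Bag 2 | black) = 0.02000 / 0.36600 = 0.055.

Posterior probability ≈ 0.055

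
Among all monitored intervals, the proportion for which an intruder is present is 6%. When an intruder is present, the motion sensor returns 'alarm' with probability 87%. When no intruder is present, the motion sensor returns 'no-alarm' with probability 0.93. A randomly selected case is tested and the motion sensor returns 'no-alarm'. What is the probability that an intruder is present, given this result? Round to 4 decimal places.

Let H be the event that an intruder is present. P(H) = 0.06, so P(¬H) = 0.94. With E the 'no-alarm' result, P(E|H) = 0.13 and P(E|¬H) = 0.93.
P(E) = 0.13·0.06 + 0.93·0.94 = 0.0078000 + 0.87420 = 0.88200.
By Bayes' theorem, P(H|E) = 0.0078000 / 0.88200 = 0.0088.

P(H | E) ≈ 0.0088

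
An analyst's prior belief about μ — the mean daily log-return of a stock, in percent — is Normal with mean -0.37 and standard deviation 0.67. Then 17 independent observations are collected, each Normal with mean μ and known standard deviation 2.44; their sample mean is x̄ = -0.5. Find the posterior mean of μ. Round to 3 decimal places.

Posterior mean ≈ -0.443

Prior precision 1/τ₀² = 1/0.67² = 2.22767; data precision n/σ² = 17/2.44² = 2.85542.
Posterior precision = 2.22767 + 2.85542 = 5.08308.
Posterior mean = (2.22767·-0.37 + 2.85542·-0.5) / 5.08308 = -0.443.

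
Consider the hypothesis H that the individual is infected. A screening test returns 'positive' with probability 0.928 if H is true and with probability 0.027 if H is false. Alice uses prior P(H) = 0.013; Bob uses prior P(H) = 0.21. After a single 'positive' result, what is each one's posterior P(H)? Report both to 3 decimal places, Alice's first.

P('+'|H) = 0.928, P('+'|¬H) = 0.027.
Alice: numerator 0.928·0.013 = 0.012064; evidence = 0.012064+0.027·0.987 = 0.038713; posterior = 0.312.
Bob: numerator 0.928·0.21 = 0.19488; evidence = 0.19488+0.027·0.79 = 0.21621; posterior = 0.901.

Alice: 0.312; Bob: 0.901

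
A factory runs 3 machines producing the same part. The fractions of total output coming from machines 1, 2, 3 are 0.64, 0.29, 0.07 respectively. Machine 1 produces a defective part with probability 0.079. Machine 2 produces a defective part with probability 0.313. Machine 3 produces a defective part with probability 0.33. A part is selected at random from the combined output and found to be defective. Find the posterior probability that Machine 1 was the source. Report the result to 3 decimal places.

Tabulate prior·likelihood by source: [1] prior 0.64, lik 0.079, product 0.05056; [2] prior 0.29, lik 0.313, product 0.09077; [3] prior 0.07, lik 0.33, product 0.02310.
Normalizing constant = 0.16443; the posterior for Machine 1 is its product over the sum, 0.05056/0.16443 = 0.307.

Posterior probability ≈ 0.307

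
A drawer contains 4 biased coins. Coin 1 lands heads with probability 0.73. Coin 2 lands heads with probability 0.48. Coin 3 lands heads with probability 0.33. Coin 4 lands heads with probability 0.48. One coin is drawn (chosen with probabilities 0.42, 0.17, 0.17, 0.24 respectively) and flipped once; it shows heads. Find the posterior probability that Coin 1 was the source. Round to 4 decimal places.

P(heads|C1) = 0.73; P(heads|C2) = 0.48; P(heads|C3) = 0.33; P(heads|C4) = 0.48.
Prior × likelihood for each source: 0.42·0.73=0.3066, 0.17·0.48=0.08160, 0.17·0.33=0.05610, 0.24·0.48=0.1152. Summing gives P(heads) = 0.55950.
P(Coin 1 | heads) = 0.3066 / 0.55950 = 0.5480.

Posterior probability ≈ 0.5480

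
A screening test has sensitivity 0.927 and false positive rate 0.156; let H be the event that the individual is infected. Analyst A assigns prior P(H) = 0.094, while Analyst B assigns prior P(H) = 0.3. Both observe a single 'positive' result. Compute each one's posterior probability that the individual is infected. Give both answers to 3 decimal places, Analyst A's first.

Analyst A: 0.381; Analyst B: 0.718

P('+'|H) = 0.927, P('+'|¬H) = 0.156.
Analyst A: numerator 0.927·0.094 = 0.087138; evidence = 0.087138+0.156·0.906 = 0.22847; posterior = 0.381.
Analyst B: numerator 0.927·0.3 = 0.27810; evidence = 0.27810+0.156·0.7 = 0.38730; posterior = 0.718.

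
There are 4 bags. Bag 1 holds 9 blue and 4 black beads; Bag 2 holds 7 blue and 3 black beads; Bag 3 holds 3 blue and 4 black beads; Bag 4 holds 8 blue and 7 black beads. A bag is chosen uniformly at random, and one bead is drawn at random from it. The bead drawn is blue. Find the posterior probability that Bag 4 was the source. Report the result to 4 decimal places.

Posterior probability ≈ 0.2265

Tabulate prior·likelihood by source: [1] prior 0.25, lik 0.6923, product 0.1731; [2] prior 0.25, lik 0.7, product 0.1750; [3] prior 0.25, lik 0.4286, product 0.1071; [4] prior 0.25, lik 0.5333, product 0.1333.
Normalizing constant = 0.58855; the posterior for Bag 4 is its product over the sum, 0.1333/0.58855 = 0.2265.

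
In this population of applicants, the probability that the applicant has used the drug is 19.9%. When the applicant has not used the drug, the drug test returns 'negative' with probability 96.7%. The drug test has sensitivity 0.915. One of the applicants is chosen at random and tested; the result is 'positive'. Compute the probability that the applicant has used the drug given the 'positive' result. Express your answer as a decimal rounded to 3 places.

Write H for 'the applicant has used the drug'. Prior odds H:¬H = 0.199/0.801 = 0.24844. For the 'positive' outcome, the likelihood ratio is 0.915/0.033 = 27.727.
Posterior odds = 0.24844 × 27.727 = 6.8885, so P(H|E) = 6.8885/(1+6.8885) = 0.873.

P(H | E) ≈ 0.873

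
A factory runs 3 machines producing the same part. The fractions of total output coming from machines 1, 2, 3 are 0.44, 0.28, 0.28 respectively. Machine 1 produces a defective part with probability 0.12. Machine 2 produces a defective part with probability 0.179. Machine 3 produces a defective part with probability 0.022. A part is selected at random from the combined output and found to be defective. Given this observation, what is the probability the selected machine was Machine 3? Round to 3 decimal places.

P(defective|M1) = 0.12; P(defective|M2) = 0.179; P(defective|M3) = 0.022.
Prior × likelihood for each source: 0.44·0.12=0.05280, 0.28·0.179=0.05012, 0.28·0.022=0.006160. Summing gives P(defective) = 0.10908.
P(Machine 3 | defective) = 0.006160 / 0.10908 = 0.056.

Posterior probability ≈ 0.056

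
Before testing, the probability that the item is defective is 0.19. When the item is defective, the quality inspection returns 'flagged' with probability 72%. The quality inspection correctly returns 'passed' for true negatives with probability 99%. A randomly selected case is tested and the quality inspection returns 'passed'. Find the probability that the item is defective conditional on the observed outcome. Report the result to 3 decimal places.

Let H be the event that the item is defective. P(H) = 0.19, so P(¬H) = 0.81. With E the 'passed' result, P(E|H) = 0.28 and P(E|¬H) = 0.99.
P(E) = 0.28·0.19 + 0.99·0.81 = 0.053200 + 0.80190 = 0.85510.
By Bayes' theorem, P(H|E) = 0.053200 / 0.85510 = 0.062.

P(H | E) ≈ 0.062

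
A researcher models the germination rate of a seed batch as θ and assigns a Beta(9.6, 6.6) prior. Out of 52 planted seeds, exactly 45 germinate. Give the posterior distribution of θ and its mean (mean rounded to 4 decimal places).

Observing 45 successes and 7 failures updates Beta(9.6, 6.6) by adding the success and failure counts to the two shape parameters: α = 9.6+45 = 54.6, β = 6.6+7 = 13.6.
Posterior mean = α/(α+β) = 54.6/68.2 = 0.8006.

Posterior: Beta(54.6, 13.6); mean ≈ 0.8006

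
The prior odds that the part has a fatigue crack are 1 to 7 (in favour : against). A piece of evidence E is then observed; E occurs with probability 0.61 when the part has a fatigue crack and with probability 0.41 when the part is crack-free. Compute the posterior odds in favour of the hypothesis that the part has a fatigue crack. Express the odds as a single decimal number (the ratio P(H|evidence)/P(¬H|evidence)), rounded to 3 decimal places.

Prior odds = 1/7 = 0.14286.
Likelihood ratio for E = 0.61/0.41 = 1.4878.
Posterior odds = prior odds × LR = 0.21254.

Posterior odds ≈ 0.213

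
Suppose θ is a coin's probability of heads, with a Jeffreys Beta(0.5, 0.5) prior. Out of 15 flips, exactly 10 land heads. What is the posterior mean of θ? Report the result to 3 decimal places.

Posterior mean ≈ 0.656

The binomial likelihood is conjugate to the Beta prior: with 10 successes and 5 failures, the posterior is Beta(0.5+10, 0.5+5) = Beta(10.5, 5.5).
E[θ | data] = 10.5/(10.5+5.5) = 0.656.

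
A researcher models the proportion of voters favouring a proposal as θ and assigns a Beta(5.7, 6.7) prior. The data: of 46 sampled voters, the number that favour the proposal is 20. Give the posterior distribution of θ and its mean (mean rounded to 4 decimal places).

Posterior: Beta(25.7, 32.7); mean ≈ 0.4401

The binomial likelihood is conjugate to the Beta prior: with 20 successes and 26 failures, the posterior is Beta(5.7+20, 6.7+26) = Beta(25.7, 32.7).
E[θ | data] = 25.7/(25.7+32.7) = 0.4401.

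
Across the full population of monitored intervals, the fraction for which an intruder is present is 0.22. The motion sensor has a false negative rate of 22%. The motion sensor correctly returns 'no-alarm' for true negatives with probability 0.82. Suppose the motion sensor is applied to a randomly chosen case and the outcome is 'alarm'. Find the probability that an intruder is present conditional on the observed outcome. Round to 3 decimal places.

Write H for 'an intruder is present'. Prior odds H:¬H = 0.22/0.78 = 0.28205. For the 'alarm' outcome, the likelihood ratio is 0.78/0.18 = 4.3333.
Posterior odds = 0.28205 × 4.3333 = 1.2222, so P(H|E) = 1.2222/(1+1.2222) = 0.550.

P(H | E) ≈ 0.550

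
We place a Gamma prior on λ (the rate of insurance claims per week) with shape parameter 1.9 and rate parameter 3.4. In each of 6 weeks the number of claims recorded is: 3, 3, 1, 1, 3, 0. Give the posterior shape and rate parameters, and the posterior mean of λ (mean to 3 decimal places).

Posterior: Gamma(shape=12.9, rate=9.4); mean ≈ 1.372

Total count ∑xᵢ = 11 over n = 6 weeks.
Gamma is conjugate to the Poisson likelihood: posterior is Gamma(shape = 1.9+11 = 12.9, rate = 3.4+6 = 9.4).
E[λ | data] = 12.9/9.4 = 1.372.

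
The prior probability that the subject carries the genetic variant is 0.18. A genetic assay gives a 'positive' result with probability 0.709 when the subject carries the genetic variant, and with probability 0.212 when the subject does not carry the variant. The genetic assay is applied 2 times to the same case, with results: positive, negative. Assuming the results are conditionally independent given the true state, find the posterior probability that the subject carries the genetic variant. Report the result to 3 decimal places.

Posterior P(H) ≈ 0.213

Let H be the event that the subject carries the genetic variant; start with P(H) = 0.18. P('positive'|H) = 0.709, P('positive'|¬H) = 0.212.
Update on result 1 ('positive'): P(H) ← 0.709·0.1800 / (0.709·0.1800 + 0.212·0.8200) = 0.12762/0.30146 = 0.4233.
Update on result 2 ('negative'): P(H) ← 0.291·0.4233 / (0.291·0.4233 + 0.788·0.5767) = 0.12319/0.57760 = 0.2133.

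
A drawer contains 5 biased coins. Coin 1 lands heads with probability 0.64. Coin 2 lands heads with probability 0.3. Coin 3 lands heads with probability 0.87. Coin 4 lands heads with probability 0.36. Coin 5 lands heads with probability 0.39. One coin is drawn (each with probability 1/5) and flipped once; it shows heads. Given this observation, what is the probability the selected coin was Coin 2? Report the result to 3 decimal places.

Posterior probability ≈ 0.117

Tabulate prior·likelihood by source: [1] prior 0.2, lik 0.64, product 0.1280; [2] prior 0.2, lik 0.3, product 0.06000; [3] prior 0.2, lik 0.87, product 0.1740; [4] prior 0.2, lik 0.36, product 0.07200; [5] prior 0.2, lik 0.39, product 0.07800.
Normalizing constant = 0.51200; the posterior for Coin 2 is its product over the sum, 0.06000/0.51200 = 0.117.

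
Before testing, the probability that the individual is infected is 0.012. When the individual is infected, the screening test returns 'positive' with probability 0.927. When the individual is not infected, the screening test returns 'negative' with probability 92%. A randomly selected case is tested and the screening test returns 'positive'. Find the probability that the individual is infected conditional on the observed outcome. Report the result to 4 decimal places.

Let H be the event that the individual is infected. P(H) = 0.012, so P(¬H) = 0.988. With E the 'positive' result, P(E|H) = 0.927 and P(E|¬H) = 0.08.
P(E) = 0.927·0.012 + 0.08·0.988 = 0.011124 + 0.079040 = 0.090164.
By Bayes' theorem, P(H|E) = 0.011124 / 0.090164 = 0.1234.

P(H | E) ≈ 0.1234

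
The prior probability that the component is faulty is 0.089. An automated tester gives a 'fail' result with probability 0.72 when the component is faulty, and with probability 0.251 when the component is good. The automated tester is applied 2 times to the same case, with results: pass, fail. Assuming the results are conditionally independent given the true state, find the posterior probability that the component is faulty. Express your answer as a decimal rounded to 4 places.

Let H be the event that the component is faulty; start with P(H) = 0.089. P('fail'|H) = 0.72, P('fail'|¬H) = 0.251.
Update on result 1 ('pass'): P(H) ← 0.28·0.0890 / (0.28·0.0890 + 0.749·0.9110) = 0.024920/0.70726 = 0.0352.
Update on result 2 ('fail'): P(H) ← 0.72·0.0352 / (0.72·0.0352 + 0.251·0.9648) = 0.025369/0.26753 = 0.0948.

Posterior P(H) ≈ 0.0948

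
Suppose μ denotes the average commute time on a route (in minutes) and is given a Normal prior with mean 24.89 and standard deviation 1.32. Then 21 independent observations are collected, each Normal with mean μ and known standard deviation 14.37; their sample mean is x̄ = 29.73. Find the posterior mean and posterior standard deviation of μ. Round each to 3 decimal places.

Posterior mean ≈ 25.619; posterior SD ≈ 1.217

Prior precision 1/τ₀² = 1/1.32² = 0.573921; data precision n/σ² = 21/14.37² = 0.101696.
Posterior precision = 0.573921 + 0.101696 = 0.675617, giving posterior SD = 1/√0.675617 = 1.217.
Posterior mean = (0.573921·24.89 + 0.101696·29.73) / 0.675617 = 25.619.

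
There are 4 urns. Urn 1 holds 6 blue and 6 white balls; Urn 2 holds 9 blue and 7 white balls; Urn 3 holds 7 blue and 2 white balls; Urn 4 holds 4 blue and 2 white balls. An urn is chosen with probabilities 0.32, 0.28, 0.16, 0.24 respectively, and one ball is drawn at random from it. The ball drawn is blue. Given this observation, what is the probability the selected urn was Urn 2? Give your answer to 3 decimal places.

Posterior probability ≈ 0.262

P(blue|Urn 1) = 0.5; P(blue|Urn 2) = 0.5625; P(blue|Urn 3) = 0.7778; P(blue|Urn 4) = 0.6667.
Prior × likelihood for each source: 0.32·0.5=0.1600, 0.28·0.5625=0.1575, 0.16·0.7778=0.1244, 0.24·0.6667=0.1600. Summing gives P(blue) = 0.60194.
P(Urn 2 | blue) = 0.1575 / 0.60194 = 0.262.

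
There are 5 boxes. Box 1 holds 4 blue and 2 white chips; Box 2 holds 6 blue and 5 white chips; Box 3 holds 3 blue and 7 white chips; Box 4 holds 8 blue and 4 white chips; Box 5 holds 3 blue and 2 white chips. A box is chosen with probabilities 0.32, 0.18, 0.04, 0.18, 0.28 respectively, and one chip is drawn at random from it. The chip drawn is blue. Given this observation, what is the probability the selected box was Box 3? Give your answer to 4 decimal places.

Tabulate prior·likelihood by source: [1] prior 0.32, lik 0.6667, product 0.2133; [2] prior 0.18, lik 0.5455, product 0.09818; [3] prior 0.04, lik 0.3, product 0.01200; [4] prior 0.18, lik 0.6667, product 0.1200; [5] prior 0.28, lik 0.6, product 0.1680.
Normalizing constant = 0.61152; the posterior for Box 3 is its product over the sum, 0.01200/0.61152 = 0.0196.

Posterior probability ≈ 0.0196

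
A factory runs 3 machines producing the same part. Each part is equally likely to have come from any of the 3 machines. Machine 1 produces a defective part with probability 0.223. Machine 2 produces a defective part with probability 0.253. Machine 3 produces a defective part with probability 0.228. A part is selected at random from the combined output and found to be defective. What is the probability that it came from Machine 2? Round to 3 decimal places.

P(defective|M1) = 0.223; P(defective|M2) = 0.253; P(defective|M3) = 0.228.
Prior × likelihood for each source: 0.333333·0.223=0.07433, 0.333333·0.253=0.08433, 0.333333·0.228=0.07600. Summing gives P(defective) = 0.23467.
P(Machine 2 | defective) = 0.08433 / 0.23467 = 0.359.

Posterior probability ≈ 0.359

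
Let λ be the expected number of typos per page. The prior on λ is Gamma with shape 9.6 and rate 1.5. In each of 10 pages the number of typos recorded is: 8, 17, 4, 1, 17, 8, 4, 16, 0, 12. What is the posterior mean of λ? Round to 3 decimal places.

Total count ∑xᵢ = 87 over n = 10 pages.
Gamma is conjugate to the Poisson likelihood: posterior is Gamma(shape = 9.6+87 = 96.6, rate = 1.5+10 = 11.5).
Posterior mean = shape/rate = 96.6/11.5 = 8.400.

Posterior mean ≈ 8.400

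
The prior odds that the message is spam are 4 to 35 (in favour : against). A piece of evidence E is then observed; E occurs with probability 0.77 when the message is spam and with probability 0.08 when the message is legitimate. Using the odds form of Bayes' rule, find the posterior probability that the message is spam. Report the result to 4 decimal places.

Prior odds = 4/35 = 0.11429.
Likelihood ratio for E = 0.77/0.08 = 9.6250.
Posterior odds = prior odds × LR = 1.1000.
Posterior probability = odds/(1+odds) = 1.1000/2.1000 = 0.5238.

Posterior probability ≈ 0.5238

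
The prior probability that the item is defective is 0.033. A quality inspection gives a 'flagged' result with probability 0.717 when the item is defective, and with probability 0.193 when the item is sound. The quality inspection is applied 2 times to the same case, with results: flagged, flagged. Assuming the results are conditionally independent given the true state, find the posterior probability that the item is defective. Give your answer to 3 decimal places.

Posterior P(H) ≈ 0.320

Let H be the event that the item is defective; start with P(H) = 0.033. P('flagged'|H) = 0.717, P('flagged'|¬H) = 0.193.
Update on result 1 ('flagged'): P(H) ← 0.717·0.0330 / (0.717·0.0330 + 0.193·0.9670) = 0.023661/0.21029 = 0.1125.
Update on result 2 ('flagged'): P(H) ← 0.717·0.1125 / (0.717·0.1125 + 0.193·0.8875) = 0.080673/0.25196 = 0.3202.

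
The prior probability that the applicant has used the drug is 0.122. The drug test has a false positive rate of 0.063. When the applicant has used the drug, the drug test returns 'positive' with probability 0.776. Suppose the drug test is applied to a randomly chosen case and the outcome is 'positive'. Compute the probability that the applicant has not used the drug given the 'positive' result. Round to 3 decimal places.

P(¬H | E) ≈ 0.369

Write H for 'the applicant has used the drug'. Prior odds H:¬H = 0.122/0.878 = 0.13895. For the 'positive' outcome, the likelihood ratio is 0.776/0.063 = 12.317.
Posterior odds = 0.13895 × 12.317 = 1.7115, so P(H|E) = 1.7115/(1+1.7115) = 0.631. Then P(¬H|E) = 1 − 0.631 = 0.369.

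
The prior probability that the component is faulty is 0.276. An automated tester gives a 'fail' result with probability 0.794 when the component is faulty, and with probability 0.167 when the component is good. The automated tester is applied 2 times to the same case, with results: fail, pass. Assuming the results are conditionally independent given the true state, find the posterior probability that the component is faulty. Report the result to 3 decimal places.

Let H be the event that the component is faulty; start with P(H) = 0.276. P('fail'|H) = 0.794, P('fail'|¬H) = 0.167.
Update on result 1 ('fail'): P(H) ← 0.794·0.2760 / (0.794·0.2760 + 0.167·0.7240) = 0.21914/0.34005 = 0.6444.
Update on result 2 ('pass'): P(H) ← 0.206·0.6444 / (0.206·0.6444 + 0.833·0.3556) = 0.13276/0.42893 = 0.3095.

Posterior P(H) ≈ 0.309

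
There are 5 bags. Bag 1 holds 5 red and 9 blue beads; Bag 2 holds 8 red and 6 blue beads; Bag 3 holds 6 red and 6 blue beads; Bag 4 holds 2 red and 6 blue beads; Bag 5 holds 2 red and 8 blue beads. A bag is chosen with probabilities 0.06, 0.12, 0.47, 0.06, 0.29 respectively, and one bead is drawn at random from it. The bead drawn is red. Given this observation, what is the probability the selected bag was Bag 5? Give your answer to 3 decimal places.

Posterior probability ≈ 0.146

P(red|Bag 1) = 0.3571; P(red|Bag 2) = 0.5714; P(red|Bag 3) = 0.5; P(red|Bag 4) = 0.25; P(red|Bag 5) = 0.2.
Prior × likelihood for each source: 0.06·0.3571=0.02143, 0.12·0.5714=0.06857, 0.47·0.5=0.2350, 0.06·0.25=0.01500, 0.29·0.2=0.05800. Summing gives P(red) = 0.39800.
P(Bag 5 | red) = 0.05800 / 0.39800 = 0.146.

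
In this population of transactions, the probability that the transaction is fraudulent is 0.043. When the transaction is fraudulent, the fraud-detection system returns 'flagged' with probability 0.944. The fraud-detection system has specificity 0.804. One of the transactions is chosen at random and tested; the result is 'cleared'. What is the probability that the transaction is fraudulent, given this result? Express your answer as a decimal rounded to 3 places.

Let H be the event that the transaction is fraudulent. P(H) = 0.043, so P(¬H) = 0.957. With E the 'cleared' result, P(E|H) = 0.056 and P(E|¬H) = 0.804.
P(E) = 0.056·0.043 + 0.804·0.957 = 0.0024080 + 0.76943 = 0.77184.
By Bayes' theorem, P(H|E) = 0.0024080 / 0.77184 = 0.003.

P(H | E) ≈ 0.003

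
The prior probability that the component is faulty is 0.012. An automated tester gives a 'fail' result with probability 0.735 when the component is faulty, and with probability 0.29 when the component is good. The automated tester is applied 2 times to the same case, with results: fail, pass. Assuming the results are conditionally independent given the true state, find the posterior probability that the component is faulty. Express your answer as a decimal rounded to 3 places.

Posterior P(H) ≈ 0.011

With H the event that the component is faulty, the joint likelihood of the observed sequence is P(data|H) = 0.735·0.265 = 0.19478 and P(data|¬H) = 0.29·0.71 = 0.20590.
Bayes: P(H|data) = 0.012·0.19478 / (0.012·0.19478 + 0.988·0.20590) = 0.0023373/0.20577 = 0.0114.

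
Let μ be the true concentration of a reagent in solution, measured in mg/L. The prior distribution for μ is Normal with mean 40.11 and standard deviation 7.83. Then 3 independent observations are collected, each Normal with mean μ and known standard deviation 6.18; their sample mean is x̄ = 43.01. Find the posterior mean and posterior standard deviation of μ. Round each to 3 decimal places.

With known σ, the Normal prior is conjugate. Weight on the data is w = (n/σ²)/(n/σ² + 1/τ₀²) = 0.0785497/(0.0785497+0.0163108) = 0.82805.
Posterior mean = w·x̄ + (1−w)·μ₀ = 0.82805·43.01 + 0.17195·40.11 = 42.511. Posterior variance = 1/(0.0785497+0.0163108) = 10.5418, so SD = 3.247.

Posterior mean ≈ 42.511; posterior SD ≈ 3.247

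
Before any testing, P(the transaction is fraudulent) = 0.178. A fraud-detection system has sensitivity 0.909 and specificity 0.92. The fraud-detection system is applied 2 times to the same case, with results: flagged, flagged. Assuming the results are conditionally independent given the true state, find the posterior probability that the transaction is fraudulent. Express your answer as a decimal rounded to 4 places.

With H the event that the transaction is fraudulent, the joint likelihood of the observed sequence is P(data|H) = 0.909·0.909 = 0.82628 and P(data|¬H) = 0.08·0.08 = 0.0064000.
Bayes: P(H|data) = 0.178·0.82628 / (0.178·0.82628 + 0.822·0.0064000) = 0.14708/0.15234 = 0.9655.

Posterior P(H) ≈ 0.9655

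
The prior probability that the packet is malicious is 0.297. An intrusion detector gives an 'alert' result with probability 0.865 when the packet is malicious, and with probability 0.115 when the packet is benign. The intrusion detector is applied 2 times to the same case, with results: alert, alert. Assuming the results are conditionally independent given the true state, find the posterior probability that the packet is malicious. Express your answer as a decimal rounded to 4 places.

Let H be the event that the packet is malicious; start with P(H) = 0.297. P('alert'|H) = 0.865, P('alert'|¬H) = 0.115.
Update on result 1 ('alert'): P(H) ← 0.865·0.2970 / (0.865·0.2970 + 0.115·0.7030) = 0.25690/0.33775 = 0.7606.
Update on result 2 ('alert'): P(H) ← 0.865·0.7606 / (0.865·0.7606 + 0.115·0.2394) = 0.65795/0.68548 = 0.9598.

Posterior P(H) ≈ 0.9598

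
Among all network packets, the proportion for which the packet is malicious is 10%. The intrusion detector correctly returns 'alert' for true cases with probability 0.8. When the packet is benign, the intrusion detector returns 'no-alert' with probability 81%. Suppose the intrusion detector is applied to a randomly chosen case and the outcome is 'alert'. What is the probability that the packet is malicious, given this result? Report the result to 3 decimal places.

Let H be the event that the packet is malicious. P(H) = 0.1, so P(¬H) = 0.9. With E the 'alert' result, P(E|H) = 0.8 and P(E|¬H) = 0.19.
P(E) = 0.8·0.1 + 0.19·0.9 = 0.080000 + 0.17100 = 0.25100.
By Bayes' theorem, P(H|E) = 0.080000 / 0.25100 = 0.319.

P(H | E) ≈ 0.319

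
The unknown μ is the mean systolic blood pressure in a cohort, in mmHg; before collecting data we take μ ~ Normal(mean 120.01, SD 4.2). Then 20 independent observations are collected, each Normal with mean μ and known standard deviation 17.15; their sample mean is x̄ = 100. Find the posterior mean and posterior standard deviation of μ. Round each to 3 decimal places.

Prior precision 1/τ₀² = 1/4.2² = 0.0566893; data precision n/σ² = 20/17.15² = 0.0679989.
Posterior precision = 0.0566893 + 0.0679989 = 0.124688, giving posterior SD = 1/√0.124688 = 2.832.
Posterior mean = (0.0566893·120.01 + 0.0679989·100) / 0.124688 = 109.098.

Posterior mean ≈ 109.098; posterior SD ≈ 2.832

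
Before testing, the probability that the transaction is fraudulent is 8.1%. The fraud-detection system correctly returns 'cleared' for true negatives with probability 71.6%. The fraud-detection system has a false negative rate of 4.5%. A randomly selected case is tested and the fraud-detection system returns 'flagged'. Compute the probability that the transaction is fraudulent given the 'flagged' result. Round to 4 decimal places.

Write H for 'the transaction is fraudulent'. Prior odds H:¬H = 0.081/0.919 = 0.088139. For the 'flagged' outcome, the likelihood ratio is 0.955/0.284 = 3.3627.
Posterior odds = 0.088139 × 3.3627 = 0.29638, so P(H|E) = 0.29638/(1+0.29638) = 0.2286.

P(H | E) ≈ 0.2286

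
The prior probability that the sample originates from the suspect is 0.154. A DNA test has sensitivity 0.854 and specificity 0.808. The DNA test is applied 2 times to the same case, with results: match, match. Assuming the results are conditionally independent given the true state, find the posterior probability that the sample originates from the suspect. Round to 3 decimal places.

With H the event that the sample originates from the suspect, the joint likelihood of the observed sequence is P(data|H) = 0.854·0.854 = 0.72932 and P(data|¬H) = 0.192·0.192 = 0.036864.
Bayes: P(H|data) = 0.154·0.72932 / (0.154·0.72932 + 0.846·0.036864) = 0.11231/0.14350 = 0.7827.

Posterior P(H) ≈ 0.783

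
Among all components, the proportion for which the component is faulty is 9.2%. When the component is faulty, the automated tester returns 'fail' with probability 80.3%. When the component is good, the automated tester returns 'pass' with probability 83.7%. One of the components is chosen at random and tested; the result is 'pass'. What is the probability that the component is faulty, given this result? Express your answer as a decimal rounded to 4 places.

Write H for 'the component is faulty'. Prior odds H:¬H = 0.092/0.908 = 0.10132. For the 'pass' outcome, the likelihood ratio is 0.197/0.837 = 0.23536.
Posterior odds = 0.10132 × 0.23536 = 0.023847, so P(H|E) = 0.023847/(1+0.023847) = 0.0233.

P(H | E) ≈ 0.0233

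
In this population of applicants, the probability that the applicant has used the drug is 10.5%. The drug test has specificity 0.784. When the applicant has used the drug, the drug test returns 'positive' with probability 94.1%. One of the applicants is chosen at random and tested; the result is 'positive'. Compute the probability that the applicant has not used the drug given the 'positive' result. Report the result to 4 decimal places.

Write H for 'the applicant has used the drug'. Prior odds H:¬H = 0.105/0.895 = 0.11732. For the 'positive' outcome, the likelihood ratio is 0.941/0.216 = 4.3565.
Posterior odds = 0.11732 × 4.3565 = 0.51110, so P(H|E) = 0.51110/(1+0.51110) = 0.3382. Then P(¬H|E) = 1 − 0.3382 = 0.6618.

P(¬H | E) ≈ 0.6618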